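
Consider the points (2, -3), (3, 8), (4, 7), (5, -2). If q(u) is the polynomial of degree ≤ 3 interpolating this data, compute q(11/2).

Evaluate each Lagrange basis at u = 11/2:
L_0(11/2) = (5/2)·(3/2)·(1/2)/[(-1)·(-2)·(-3)] = -5/16
L_1(11/2) = (7/2)·(3/2)·(1/2)/[(1)·(-1)·(-2)] = 21/16
L_2(11/2) = (7/2)·(5/2)·(1/2)/[(2)·(1)·(-1)] = -35/16
L_3(11/2) = (7/2)·(5/2)·(3/2)/[(3)·(2)·(1)] = 35/16
Sum: (-3)·(-5/16) + 8·(21/16) + 7·(-35/16) + (-2)·(35/16) = -33/4

-33/4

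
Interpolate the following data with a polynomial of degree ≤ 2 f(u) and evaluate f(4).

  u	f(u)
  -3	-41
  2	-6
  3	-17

Evaluate each Lagrange basis at u = 4:
L_0(4) = (2)·(1)/[(-5)·(-6)] = 1/15
L_1(4) = (7)·(1)/[(5)·(-1)] = -7/5
L_2(4) = (7)·(2)/[(6)·(1)] = 7/3
Sum: (-41)·(1/15) + (-6)·(-7/5) + (-17)·(7/3) = -34

-34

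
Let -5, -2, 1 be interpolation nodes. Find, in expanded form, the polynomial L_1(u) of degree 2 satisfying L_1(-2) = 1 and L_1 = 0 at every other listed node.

L_1(u) = (u + 5)(u - 1) / [(3)·(-3)]
       = (u^2 + 4u - 5) / (-9)

L_1(u) = -(1/9)u^2 - (4/9)u + 5/9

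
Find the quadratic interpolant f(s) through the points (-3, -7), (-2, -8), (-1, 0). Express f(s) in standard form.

f(s) = (9/2)s^2 + (43/2)s + 17

Build the Lagrange basis polynomials:
L_0(s) = (s + 2)(s + 1) / [2] = (1/2)s^2 + (3/2)s + 1
L_1(s) = (s + 3)(s + 1) / [-1] = -s^2 - 4s - 3
L_2(s) = (s + 3)(s + 2) / [2] = (1/2)s^2 + (5/2)s + 3
f(s) = (-7)·L_0 + (-8)·L_1 + 0·L_2
  (-7)·L_0(s) = -(7/2)s^2 - (21/2)s - 7
  (-8)·L_1(s) = 8s^2 + 32s + 24
  0·L_2(s) = 0
Adding term by term: (9/2)s^2 + (43/2)s + 17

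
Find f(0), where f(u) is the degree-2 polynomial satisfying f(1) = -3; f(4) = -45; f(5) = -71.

-1

Evaluate each Lagrange basis at u = 0:
L_0(0) = (-4)·(-5)/[(-3)·(-4)] = 5/3
L_1(0) = (-1)·(-5)/[(3)·(-1)] = -5/3
L_2(0) = (-1)·(-4)/[(4)·(1)] = 1
Sum: (-3)·(5/3) + (-45)·(-5/3) + (-71)·(1) = -1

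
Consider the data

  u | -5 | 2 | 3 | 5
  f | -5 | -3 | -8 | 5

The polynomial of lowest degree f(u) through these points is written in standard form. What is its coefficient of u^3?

151/336

The leading coefficient equals the top divided difference f[-5,2,3,5].
f[-5,2] = (-3 - (-5)) / (2 - (-5)) = 2/7
f[2,3] = (-8 - (-3)) / (3 - 2) = -5
f[3,5] = (5 - (-8)) / (5 - 3) = 13/2
f[-5,2,3] = (-5 - 2/7) / (3 - (-5)) = -37/56
f[2,3,5] = (13/2 - (-5)) / (5 - 2) = 23/6
f[-5,2,3,5] = (23/6 - (-37/56)) / (5 - (-5)) = 151/336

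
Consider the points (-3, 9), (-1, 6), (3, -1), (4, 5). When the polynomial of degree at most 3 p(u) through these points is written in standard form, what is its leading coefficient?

The leading coefficient equals the top divided difference p[-3,-1,3,4].
p[-3,-1] = (6 - 9) / (-1 - (-3)) = -3/2
p[-1,3] = (-1 - 6) / (3 - (-1)) = -7/4
p[3,4] = (5 - (-1)) / (4 - 3) = 6
p[-3,-1,3] = (-7/4 - (-3/2)) / (3 - (-3)) = -1/24
p[-1,3,4] = (6 - (-7/4)) / (4 - (-1)) = 31/20
p[-3,-1,3,4] = (31/20 - (-1/24)) / (4 - (-3)) = 191/840

191/840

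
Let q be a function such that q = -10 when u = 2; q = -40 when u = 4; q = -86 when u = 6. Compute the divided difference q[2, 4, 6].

-2

q[2,4] = (-40 - (-10)) / (4 - 2) = -15
q[4,6] = (-86 - (-40)) / (6 - 4) = -23
q[2,4,6] = (-23 - (-15)) / (6 - 2) = -2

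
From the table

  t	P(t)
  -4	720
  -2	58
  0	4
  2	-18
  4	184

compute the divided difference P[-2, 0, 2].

4

P[-2,0] = (4 - 58) / (0 - (-2)) = -27
P[0,2] = (-18 - 4) / (2 - 0) = -11
P[-2,0,2] = (-11 - (-27)) / (2 - (-2)) = 4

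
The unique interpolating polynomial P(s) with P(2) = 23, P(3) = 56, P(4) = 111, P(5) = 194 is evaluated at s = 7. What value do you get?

Evaluate each Lagrange basis at s = 7:
L_0(7) = (4)·(3)·(2)/[(-1)·(-2)·(-3)] = -4
L_1(7) = (5)·(3)·(2)/[(1)·(-1)·(-2)] = 15
L_2(7) = (5)·(4)·(2)/[(2)·(1)·(-1)] = -20
L_3(7) = (5)·(4)·(3)/[(3)·(2)·(1)] = 10
Sum: 23·(-4) + 56·(15) + 111·(-20) + 194·(10) = 468

468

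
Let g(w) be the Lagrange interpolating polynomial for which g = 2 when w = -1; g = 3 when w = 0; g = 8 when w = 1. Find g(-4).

Evaluate each Lagrange basis at w = -4:
L_0(-4) = (-4)·(-5)/[(-1)·(-2)] = 10
L_1(-4) = (-3)·(-5)/[(1)·(-1)] = -15
L_2(-4) = (-3)·(-4)/[(2)·(1)] = 6
Sum: 2·(10) + 3·(-15) + 8·(6) = 23

23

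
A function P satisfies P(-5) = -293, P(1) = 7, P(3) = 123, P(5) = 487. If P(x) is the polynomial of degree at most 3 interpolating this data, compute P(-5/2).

L_0(-5/2) = (-7/2)·(-11/2)·(-15/2)/[(-6)·(-8)·(-10)] = 77/256
L_1(-5/2) = (5/2)·(-11/2)·(-15/2)/[(6)·(-2)·(-4)] = 275/128
L_2(-5/2) = (5/2)·(-7/2)·(-15/2)/[(8)·(2)·(-2)] = -525/256
L_3(-5/2) = (5/2)·(-7/2)·(-11/2)/[(10)·(4)·(2)] = 77/128
Sum: (-293)·(77/256) + 7·(275/128) + 123·(-525/256) + 487·(77/128) = -259/8

-259/8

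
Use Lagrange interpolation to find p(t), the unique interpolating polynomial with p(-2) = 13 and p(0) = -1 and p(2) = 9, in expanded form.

Build the Lagrange basis polynomials:
L_0(t) = t(t - 2) / [8] = (1/8)t^2 - (1/4)t
L_1(t) = (t + 2)(t - 2) / [-4] = -(1/4)t^2 + 1
L_2(t) = (t + 2)t / [8] = (1/8)t^2 + (1/4)t
p(t) = 13·L_0 + (-1)·L_1 + 9·L_2
  13·L_0(t) = (13/8)t^2 - (13/4)t
  (-1)·L_1(t) = (1/4)t^2 - 1
  9·L_2(t) = (9/8)t^2 + (9/4)t
Adding term by term: 3t^2 - t - 1

p(t) = 3t^2 - t - 1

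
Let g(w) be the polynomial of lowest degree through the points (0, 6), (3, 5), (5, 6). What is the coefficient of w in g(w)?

-5/6

Build the Lagrange basis polynomials:
L_0(w) = (w - 3)(w - 5) / [15] = (1/15)w^2 - (8/15)w + 1
L_1(w) = w(w - 5) / [-6] = -(1/6)w^2 + (5/6)w
L_2(w) = w(w - 3) / [10] = (1/10)w^2 - (3/10)w
g(w) = 6·L_0 + 5·L_1 + 6·L_2
Only the coefficient of w is needed; take it from each L_i and combine:
6·(-8/15) + 5·(5/6) + 6·(-3/10) = -5/6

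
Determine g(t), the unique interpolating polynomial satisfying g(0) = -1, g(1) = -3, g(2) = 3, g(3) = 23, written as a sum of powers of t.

Build the Lagrange basis polynomials:
L_0(t) = (t - 1)(t - 2)(t - 3) / [-6] = -(1/6)t^3 + t^2 - (11/6)t + 1
L_1(t) = t(t - 2)(t - 3) / [2] = (1/2)t^3 - (5/2)t^2 + 3t
L_2(t) = t(t - 1)(t - 3) / [-2] = -(1/2)t^3 + 2t^2 - (3/2)t
L_3(t) = t(t - 1)(t - 2) / [6] = (1/6)t^3 - (1/2)t^2 + (1/3)t
g(t) = (-1)·L_0 + (-3)·L_1 + 3·L_2 + 23·L_3
  (-1)·L_0(t) = (1/6)t^3 - t^2 + (11/6)t - 1
  (-3)·L_1(t) = -(3/2)t^3 + (15/2)t^2 - 9t
  3·L_2(t) = -(3/2)t^3 + 6t^2 - (9/2)t
  23·L_3(t) = (23/6)t^3 - (23/2)t^2 + (23/3)t
Adding term by term: t^3 + t^2 - 4t - 1

g(t) = t^3 + t^2 - 4t - 1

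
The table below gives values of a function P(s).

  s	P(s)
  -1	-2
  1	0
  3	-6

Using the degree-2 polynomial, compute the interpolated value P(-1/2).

Evaluate each Lagrange basis at s = -1/2:
L_0(-1/2) = (-3/2)·(-7/2)/[(-2)·(-4)] = 21/32
L_1(-1/2) = (1/2)·(-7/2)/[(2)·(-2)] = 7/16
L_2(-1/2) = (1/2)·(-3/2)/[(4)·(2)] = -3/32
Sum: (-2)·(21/32) + 0 + (-6)·(-3/32) = -3/4

-3/4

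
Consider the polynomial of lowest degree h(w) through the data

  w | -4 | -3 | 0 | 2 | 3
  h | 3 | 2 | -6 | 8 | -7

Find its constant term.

-6

L_0(w) = (w + 3)w(w - 2)(w - 3) / [168] = (1/168)w^4 - (1/84)w^3 - (3/56)w^2 + (3/28)w
L_1(w) = (w + 4)w(w - 2)(w - 3) / [-90] = -(1/90)w^4 + (1/90)w^3 + (7/45)w^2 - (4/15)w
L_2(w) = (w + 4)(w + 3)(w - 2)(w - 3) / [72] = (1/72)w^4 + (1/36)w^3 - (17/72)w^2 - (1/4)w + 1
L_3(w) = (w + 4)(w + 3)w(w - 3) / [-60] = -(1/60)w^4 - (1/15)w^3 + (3/20)w^2 + (3/5)w
L_4(w) = (w + 4)(w + 3)w(w - 2) / [126] = (1/126)w^4 + (5/126)w^3 - (1/63)w^2 - (4/21)w
h(w) = 3·L_0 + 2·L_1 + (-6)·L_2 + 8·L_3 + (-7)·L_4
Only the constant term is needed; take it from each L_i and combine:
3·(0) + 2·(0) + (-6)·(1) + 8·(0) + (-7)·(0) = -6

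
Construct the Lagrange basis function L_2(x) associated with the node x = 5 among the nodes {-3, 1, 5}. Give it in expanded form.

L_2(x) = (x + 3)(x - 1) / [(8)·(4)]
       = (x^2 + 2x - 3) / (32)

L_2(x) = (1/32)x^2 + (1/16)x - 3/32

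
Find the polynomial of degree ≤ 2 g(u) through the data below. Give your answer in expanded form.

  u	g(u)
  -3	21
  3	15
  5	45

Build the Lagrange basis polynomials:
L_0(u) = (u - 3)(u - 5) / [48] = (1/48)u^2 - (1/6)u + 5/16
L_1(u) = (u + 3)(u - 5) / [-12] = -(1/12)u^2 + (1/6)u + 5/4
L_2(u) = (u + 3)(u - 3) / [16] = (1/16)u^2 - 9/16
g(u) = 21·L_0 + 15·L_1 + 45·L_2
  21·L_0(u) = (7/16)u^2 - (7/2)u + 105/16
  15·L_1(u) = -(5/4)u^2 + (5/2)u + 75/4
  45·L_2(u) = (45/16)u^2 - 405/16
Adding term by term: 2u^2 - u

g(u) = 2u^2 - u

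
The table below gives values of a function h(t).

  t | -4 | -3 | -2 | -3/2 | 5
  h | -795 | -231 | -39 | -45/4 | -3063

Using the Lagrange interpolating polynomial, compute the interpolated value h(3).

Evaluate each Lagrange basis at t = 3:
L_0(3) = (6)·(5)·(9/2)·(-2)/[(-1)·(-2)·(-5/2)·(-9)] = -6
L_1(3) = (7)·(5)·(9/2)·(-2)/[(1)·(-1)·(-3/2)·(-8)] = 105/4
L_2(3) = (7)·(6)·(9/2)·(-2)/[(2)·(1)·(-1/2)·(-7)] = -54
L_3(3) = (7)·(6)·(5)·(-2)/[(5/2)·(3/2)·(1/2)·(-13/2)] = 448/13
L_4(3) = (7)·(6)·(5)·(9/2)/[(9)·(8)·(7)·(13/2)] = 15/52
Sum: (-795)·(-6) + (-231)·(105/4) + (-39)·(-54) + (-45/4)·(448/13) + (-3063)·(15/52) = -459

-459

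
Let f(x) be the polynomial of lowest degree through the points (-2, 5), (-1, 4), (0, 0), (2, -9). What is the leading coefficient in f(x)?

L_0(x) = (x + 1)x(x - 2) / [-8] = -(1/8)x^3 + (1/8)x^2 + (1/4)x
L_1(x) = (x + 2)x(x - 2) / [3] = (1/3)x^3 - (4/3)x
L_2(x) = (x + 2)(x + 1)(x - 2) / [-4] = -(1/4)x^3 - (1/4)x^2 + x + 1
L_3(x) = (x + 2)(x + 1)x / [24] = (1/24)x^3 + (1/8)x^2 + (1/12)x
f(x) = 5·L_0 + 4·L_1 + 0·L_2 + (-9)·L_3
Only the coefficient of x^3 is needed; take it from each L_i and combine:
5·(-1/8) + 4·(1/3) + 0·(-1/4) + (-9)·(1/24) = 1/3

1/3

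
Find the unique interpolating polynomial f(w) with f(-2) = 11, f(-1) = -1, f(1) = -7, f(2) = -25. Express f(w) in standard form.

f(w) = -2w^3 - w^2 - w - 3

L_0(w) = (w + 1)(w - 1)(w - 2) / [-12] = -(1/12)w^3 + (1/6)w^2 + (1/12)w - 1/6
L_1(w) = (w + 2)(w - 1)(w - 2) / [6] = (1/6)w^3 - (1/6)w^2 - (2/3)w + 2/3
L_2(w) = (w + 2)(w + 1)(w - 2) / [-6] = -(1/6)w^3 - (1/6)w^2 + (2/3)w + 2/3
L_3(w) = (w + 2)(w + 1)(w - 1) / [12] = (1/12)w^3 + (1/6)w^2 - (1/12)w - 1/6
f(w) = 11·L_0 + (-1)·L_1 + (-7)·L_2 + (-25)·L_3
  11·L_0(w) = -(11/12)w^3 + (11/6)w^2 + (11/12)w - 11/6
  (-1)·L_1(w) = -(1/6)w^3 + (1/6)w^2 + (2/3)w - 2/3
  (-7)·L_2(w) = (7/6)w^3 + (7/6)w^2 - (14/3)w - 14/3
  (-25)·L_3(w) = -(25/12)w^3 - (25/6)w^2 + (25/12)w + 25/6
Adding term by term: -2w^3 - w^2 - w - 3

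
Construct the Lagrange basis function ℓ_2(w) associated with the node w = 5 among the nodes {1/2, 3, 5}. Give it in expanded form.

ℓ_2(w) = (w - 1/2)(w - 3) / [(9/2)·(2)]
       = (w^2 - (7/2)w + 3/2) / (9)

ℓ_2(w) = (1/9)w^2 - (7/18)w + 1/6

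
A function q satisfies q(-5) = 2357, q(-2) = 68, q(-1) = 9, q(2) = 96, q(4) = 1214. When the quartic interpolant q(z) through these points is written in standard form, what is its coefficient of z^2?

Build the Lagrange basis polynomials:
L_0(z) = (z + 2)(z + 1)(z - 2)(z - 4) / [756] = (1/756)z^4 - (1/252)z^3 - (2/189)z^2 + (1/63)z + 4/189
L_1(z) = (z + 5)(z + 1)(z - 2)(z - 4) / [-72] = -(1/72)z^4 + (23/72)z^2 - (1/4)z - 5/9
L_2(z) = (z + 5)(z + 2)(z - 2)(z - 4) / [60] = (1/60)z^4 + (1/60)z^3 - (2/5)z^2 - (1/15)z + 4/3
L_3(z) = (z + 5)(z + 2)(z + 1)(z - 4) / [-168] = -(1/168)z^4 - (1/42)z^3 + (5/56)z^2 + (29/84)z + 5/21
L_4(z) = (z + 5)(z + 2)(z + 1)(z - 2) / [540] = (1/540)z^4 + (1/90)z^3 + (1/540)z^2 - (2/45)z - 1/27
q(z) = 2357·L_0 + 68·L_1 + 9·L_2 + 96·L_3 + 1214·L_4
Only the coefficient of z^2 is needed; take it from each L_i and combine:
2357·(-2/189) + 68·(23/72) + 9·(-2/5) + 96·(5/56) + 1214·(1/540) = 4

4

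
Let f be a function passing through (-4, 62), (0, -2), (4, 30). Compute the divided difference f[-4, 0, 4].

3

f[-4,0] = (-2 - 62) / (0 - (-4)) = -16
f[0,4] = (30 - (-2)) / (4 - 0) = 8
f[-4,0,4] = (8 - (-16)) / (4 - (-4)) = 3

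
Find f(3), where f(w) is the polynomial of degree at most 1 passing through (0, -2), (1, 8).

28

L_0(3) = (2)/[(-1)] = -2
L_1(3) = (3)/[(1)] = 3
Sum: (-2)·(-2) + 8·(3) = 28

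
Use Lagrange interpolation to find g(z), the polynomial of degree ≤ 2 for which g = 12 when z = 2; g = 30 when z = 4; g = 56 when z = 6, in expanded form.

Build the Lagrange basis polynomials:
L_0(z) = (z - 4)(z - 6) / [8] = (1/8)z^2 - (5/4)z + 3
L_1(z) = (z - 2)(z - 6) / [-4] = -(1/4)z^2 + 2z - 3
L_2(z) = (z - 2)(z - 4) / [8] = (1/8)z^2 - (3/4)z + 1
g(z) = 12·L_0 + 30·L_1 + 56·L_2
  12·L_0(z) = (3/2)z^2 - 15z + 36
  30·L_1(z) = -(15/2)z^2 + 60z - 90
  56·L_2(z) = 7z^2 - 42z + 56
Adding term by term: z^2 + 3z + 2

g(z) = z^2 + 3z + 2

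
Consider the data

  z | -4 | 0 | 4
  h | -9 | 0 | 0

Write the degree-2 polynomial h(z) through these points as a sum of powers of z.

L_0(z) = z(z - 4) / [32] = (1/32)z^2 - (1/8)z
L_1(z) = (z + 4)(z - 4) / [-16] = -(1/16)z^2 + 1
L_2(z) = (z + 4)z / [32] = (1/32)z^2 + (1/8)z
h(z) = (-9)·L_0 + 0·L_1 + 0·L_2
  (-9)·L_0(z) = -(9/32)z^2 + (9/8)z
  0·L_1(z) = 0
  0·L_2(z) = 0
Adding term by term: -(9/32)z^2 + (9/8)z

h(z) = -(9/32)z^2 + (9/8)z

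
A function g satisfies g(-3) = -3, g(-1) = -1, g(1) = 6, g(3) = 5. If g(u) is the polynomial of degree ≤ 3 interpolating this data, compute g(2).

L_0(2) = (3)·(1)·(-1)/[(-2)·(-4)·(-6)] = 1/16
L_1(2) = (5)·(1)·(-1)/[(2)·(-2)·(-4)] = -5/16
L_2(2) = (5)·(3)·(-1)/[(4)·(2)·(-2)] = 15/16
L_3(2) = (5)·(3)·(1)/[(6)·(4)·(2)] = 5/16
Sum: (-3)·(1/16) + (-1)·(-5/16) + 6·(15/16) + 5·(5/16) = 117/16

117/16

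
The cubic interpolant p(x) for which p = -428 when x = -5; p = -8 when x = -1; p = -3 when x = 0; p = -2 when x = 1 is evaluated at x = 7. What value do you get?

Evaluate each Lagrange basis at x = 7:
L_0(7) = (8)·(7)·(6)/[(-4)·(-5)·(-6)] = -14/5
L_1(7) = (12)·(7)·(6)/[(4)·(-1)·(-2)] = 63
L_2(7) = (12)·(8)·(6)/[(5)·(1)·(-1)] = -576/5
L_3(7) = (12)·(8)·(7)/[(6)·(2)·(1)] = 56
Sum: (-428)·(-14/5) + (-8)·(63) + (-3)·(-576/5) + (-2)·(56) = 928

928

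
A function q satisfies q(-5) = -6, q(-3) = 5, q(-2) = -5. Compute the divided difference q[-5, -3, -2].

-31/6

q[-5,-3] = (5 - (-6)) / (-3 - (-5)) = 11/2
q[-3,-2] = (-5 - 5) / (-2 - (-3)) = -10
q[-5,-3,-2] = (-10 - 11/2) / (-2 - (-5)) = -31/6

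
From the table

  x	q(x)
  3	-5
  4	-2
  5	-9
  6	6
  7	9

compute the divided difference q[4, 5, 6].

q[4,5] = (-9 - (-2)) / (5 - 4) = -7
q[5,6] = (6 - (-9)) / (6 - 5) = 15
q[4,5,6] = (15 - (-7)) / (6 - 4) = 11

11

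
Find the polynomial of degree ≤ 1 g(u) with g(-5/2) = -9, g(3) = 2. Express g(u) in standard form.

g(u) = 2u - 4

L_0(u) = (u - 3) / [-11/2] = -(2/11)u + 6/11
L_1(u) = (u + 5/2) / [11/2] = (2/11)u + 5/11
g(u) = (-9)·L_0 + 2·L_1
  (-9)·L_0(u) = (18/11)u - 54/11
  2·L_1(u) = (4/11)u + 10/11
Adding term by term: 2u - 4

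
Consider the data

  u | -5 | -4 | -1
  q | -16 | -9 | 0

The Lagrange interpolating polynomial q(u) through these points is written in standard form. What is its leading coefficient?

The leading coefficient equals the top divided difference q[-5,-4,-1].
q[-5,-4] = (-9 - (-16)) / (-4 - (-5)) = 7
q[-4,-1] = (0 - (-9)) / (-1 - (-4)) = 3
q[-5,-4,-1] = (3 - 7) / (-1 - (-5)) = -1

-1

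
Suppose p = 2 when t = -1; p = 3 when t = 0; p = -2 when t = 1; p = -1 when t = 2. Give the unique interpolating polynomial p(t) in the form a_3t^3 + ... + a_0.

p(t) = 2t^3 - 3t^2 - 4t + 3

L_0(t) = t(t - 1)(t - 2) / [-6] = -(1/6)t^3 + (1/2)t^2 - (1/3)t
L_1(t) = (t + 1)(t - 1)(t - 2) / [2] = (1/2)t^3 - t^2 - (1/2)t + 1
L_2(t) = (t + 1)t(t - 2) / [-2] = -(1/2)t^3 + (1/2)t^2 + t
L_3(t) = (t + 1)t(t - 1) / [6] = (1/6)t^3 - (1/6)t
p(t) = 2·L_0 + 3·L_1 + (-2)·L_2 + (-1)·L_3
  2·L_0(t) = -(1/3)t^3 + t^2 - (2/3)t
  3·L_1(t) = (3/2)t^3 - 3t^2 - (3/2)t + 3
  (-2)·L_2(t) = t^3 - t^2 - 2t
  (-1)·L_3(t) = -(1/6)t^3 + (1/6)t
Adding term by term: 2t^3 - 3t^2 - 4t + 3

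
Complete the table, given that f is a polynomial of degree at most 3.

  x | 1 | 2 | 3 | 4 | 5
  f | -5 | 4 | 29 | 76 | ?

151

The 4 known values determine f uniquely (degree ≤ 3).
Evaluate each Lagrange basis at x = 5:
L_0(5) = (3)·(2)·(1)/[(-1)·(-2)·(-3)] = -1
L_1(5) = (4)·(2)·(1)/[(1)·(-1)·(-2)] = 4
L_2(5) = (4)·(3)·(1)/[(2)·(1)·(-1)] = -6
L_3(5) = (4)·(3)·(2)/[(3)·(2)·(1)] = 4
Sum: (-5)·(-1) + 4·(4) + 29·(-6) + 76·(4) = 151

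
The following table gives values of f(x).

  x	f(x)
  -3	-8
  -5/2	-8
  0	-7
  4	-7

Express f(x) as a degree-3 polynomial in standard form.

f(x) = -(38/1365)x^3 - (9/455)x^2 + (716/1365)x - 7

L_0(x) = (x + 5/2)x(x - 4) / [-21/2] = -(2/21)x^3 + (1/7)x^2 + (20/21)x
L_1(x) = (x + 3)x(x - 4) / [65/8] = (8/65)x^3 - (8/65)x^2 - (96/65)x
L_2(x) = (x + 3)(x + 5/2)(x - 4) / [-30] = -(1/30)x^3 - (1/20)x^2 + (29/60)x + 1
L_3(x) = (x + 3)(x + 5/2)x / [182] = (1/182)x^3 + (11/364)x^2 + (15/364)x
f(x) = (-8)·L_0 + (-8)·L_1 + (-7)·L_2 + (-7)·L_3
  (-8)·L_0(x) = (16/21)x^3 - (8/7)x^2 - (160/21)x
  (-8)·L_1(x) = -(64/65)x^3 + (64/65)x^2 + (768/65)x
  (-7)·L_2(x) = (7/30)x^3 + (7/20)x^2 - (203/60)x - 7
  (-7)·L_3(x) = -(1/26)x^3 - (11/52)x^2 - (15/52)x
Adding term by term: -(38/1365)x^3 - (9/455)x^2 + (716/1365)x - 7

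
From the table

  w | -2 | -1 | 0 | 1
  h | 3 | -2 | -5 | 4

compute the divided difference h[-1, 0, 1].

6

h[-1,0] = (-5 - (-2)) / (0 - (-1)) = -3
h[0,1] = (4 - (-5)) / (1 - 0) = 9
h[-1,0,1] = (9 - (-3)) / (1 - (-1)) = 6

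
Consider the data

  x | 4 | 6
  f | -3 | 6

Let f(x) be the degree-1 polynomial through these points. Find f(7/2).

-21/4

Evaluate each Lagrange basis at x = 7/2:
L_0(7/2) = (-5/2)/[(-2)] = 5/4
L_1(7/2) = (-1/2)/[(2)] = -1/4
Sum: (-3)·(5/4) + 6·(-1/4) = -21/4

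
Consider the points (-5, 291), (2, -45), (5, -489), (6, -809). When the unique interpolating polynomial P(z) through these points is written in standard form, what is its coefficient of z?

-3

L_0(z) = (z - 2)(z - 5)(z - 6) / [-770] = -(1/770)z^3 + (13/770)z^2 - (26/385)z + 6/77
L_1(z) = (z + 5)(z - 5)(z - 6) / [84] = (1/84)z^3 - (1/14)z^2 - (25/84)z + 25/14
L_2(z) = (z + 5)(z - 2)(z - 6) / [-30] = -(1/30)z^3 + (1/10)z^2 + (14/15)z - 2
L_3(z) = (z + 5)(z - 2)(z - 5) / [44] = (1/44)z^3 - (1/22)z^2 - (25/44)z + 25/22
P(z) = 291·L_0 + (-45)·L_1 + (-489)·L_2 + (-809)·L_3
Only the coefficient of z is needed; take it from each L_i and combine:
291·(-26/385) + (-45)·(-25/84) + (-489)·(14/15) + (-809)·(-25/44) = -3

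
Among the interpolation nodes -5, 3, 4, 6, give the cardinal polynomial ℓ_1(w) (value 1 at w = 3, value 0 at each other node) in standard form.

ℓ_1(w) = (w + 5)(w - 4)(w - 6) / [(8)·(-1)·(-3)]
       = (w^3 - 5w^2 - 26w + 120) / (24)

ℓ_1(w) = (1/24)w^3 - (5/24)w^2 - (13/12)w + 5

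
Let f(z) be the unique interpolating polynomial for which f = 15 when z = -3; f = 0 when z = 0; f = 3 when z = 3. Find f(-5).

Using Newton's divided-difference form:
f[-3,0] = (0 - 15) / (0 - (-3)) = -5
f[0,3] = (3 - 0) / (3 - 0) = 1
f[-3,0,3] = (1 - (-5)) / (3 - (-3)) = 1
f(-5) = 15 + (-5)·(-2) + 1·(-2)·(-5) = 35

35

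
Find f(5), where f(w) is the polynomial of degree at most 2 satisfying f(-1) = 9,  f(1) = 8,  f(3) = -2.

-21

Using Newton's divided-difference form:
f[-1,1] = (8 - 9) / (1 - (-1)) = -1/2
f[1,3] = (-2 - 8) / (3 - 1) = -5
f[-1,1,3] = (-5 - (-1/2)) / (3 - (-1)) = -9/8
f(5) = 9 + (-1/2)·(6) + (-9/8)·(6)·(4) = -21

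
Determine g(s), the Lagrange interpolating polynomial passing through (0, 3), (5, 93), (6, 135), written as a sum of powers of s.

Build the Lagrange basis polynomials:
L_0(s) = (s - 5)(s - 6) / [30] = (1/30)s^2 - (11/30)s + 1
L_1(s) = s(s - 6) / [-5] = -(1/5)s^2 + (6/5)s
L_2(s) = s(s - 5) / [6] = (1/6)s^2 - (5/6)s
g(s) = 3·L_0 + 93·L_1 + 135·L_2
  3·L_0(s) = (1/10)s^2 - (11/10)s + 3
  93·L_1(s) = -(93/5)s^2 + (558/5)s
  135·L_2(s) = (45/2)s^2 - (225/2)s
Adding term by term: 4s^2 - 2s + 3

g(s) = 4s^2 - 2s + 3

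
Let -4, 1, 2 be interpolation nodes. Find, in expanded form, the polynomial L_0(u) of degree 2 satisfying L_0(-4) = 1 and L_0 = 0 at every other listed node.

L_0(u) = (1/30)u^2 - (1/10)u + 1/15

L_0(u) = (u - 1)(u - 2) / [(-5)·(-6)]
       = (u^2 - 3u + 2) / (30)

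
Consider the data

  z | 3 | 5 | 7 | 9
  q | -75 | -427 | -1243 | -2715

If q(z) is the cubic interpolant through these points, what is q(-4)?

275

Evaluate each Lagrange basis at z = -4:
L_0(-4) = (-9)·(-11)·(-13)/[(-2)·(-4)·(-6)] = 429/16
L_1(-4) = (-7)·(-11)·(-13)/[(2)·(-2)·(-4)] = -1001/16
L_2(-4) = (-7)·(-9)·(-13)/[(4)·(2)·(-2)] = 819/16
L_3(-4) = (-7)·(-9)·(-11)/[(6)·(4)·(2)] = -231/16
Sum: (-75)·(429/16) + (-427)·(-1001/16) + (-1243)·(819/16) + (-2715)·(-231/16) = 275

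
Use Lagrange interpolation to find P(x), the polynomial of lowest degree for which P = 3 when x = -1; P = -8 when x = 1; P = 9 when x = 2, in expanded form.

P(x) = (15/2)x^2 - (11/2)x - 10

Build the Lagrange basis polynomials:
L_0(x) = (x - 1)(x - 2) / [6] = (1/6)x^2 - (1/2)x + 1/3
L_1(x) = (x + 1)(x - 2) / [-2] = -(1/2)x^2 + (1/2)x + 1
L_2(x) = (x + 1)(x - 1) / [3] = (1/3)x^2 - 1/3
P(x) = 3·L_0 + (-8)·L_1 + 9·L_2
  3·L_0(x) = (1/2)x^2 - (3/2)x + 1
  (-8)·L_1(x) = 4x^2 - 4x - 8
  9·L_2(x) = 3x^2 - 3
Adding term by term: (15/2)x^2 - (11/2)x - 10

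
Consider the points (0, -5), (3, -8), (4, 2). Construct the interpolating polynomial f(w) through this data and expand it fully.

f(w) = (11/4)w^2 - (37/4)w - 5

Newton's divided differences:
f[0,3] = (-8 - (-5)) / (3 - 0) = -1
f[3,4] = (2 - (-8)) / (4 - 3) = 10
f[0,3,4] = (10 - (-1)) / (4 - 0) = 11/4
f(w) = -5 + (-1)·w + (11/4)·w(w - 3)
Expanding: f(w) = (11/4)w^2 - (37/4)w - 5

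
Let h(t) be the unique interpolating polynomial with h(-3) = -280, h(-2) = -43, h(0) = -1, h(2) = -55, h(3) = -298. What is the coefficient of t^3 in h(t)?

0

L_0(t) = (t + 2)t(t - 2)(t - 3) / [90] = (1/90)t^4 - (1/30)t^3 - (2/45)t^2 + (2/15)t
L_1(t) = (t + 3)t(t - 2)(t - 3) / [-40] = -(1/40)t^4 + (1/20)t^3 + (9/40)t^2 - (9/20)t
L_2(t) = (t + 3)(t + 2)(t - 2)(t - 3) / [36] = (1/36)t^4 - (13/36)t^2 + 1
L_3(t) = (t + 3)(t + 2)t(t - 3) / [-40] = -(1/40)t^4 - (1/20)t^3 + (9/40)t^2 + (9/20)t
L_4(t) = (t + 3)(t + 2)t(t - 2) / [90] = (1/90)t^4 + (1/30)t^3 - (2/45)t^2 - (2/15)t
h(t) = (-280)·L_0 + (-43)·L_1 + (-1)·L_2 + (-55)·L_3 + (-298)·L_4
Only the coefficient of t^3 is needed; take it from each L_i and combine:
(-280)·(-1/30) + (-43)·(1/20) + (-1)·(0) + (-55)·(-1/20) + (-298)·(1/30) = 0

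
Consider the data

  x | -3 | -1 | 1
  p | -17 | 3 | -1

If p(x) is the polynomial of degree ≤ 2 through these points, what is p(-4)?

L_0(-4) = (-3)·(-5)/[(-2)·(-4)] = 15/8
L_1(-4) = (-1)·(-5)/[(2)·(-2)] = -5/4
L_2(-4) = (-1)·(-3)/[(4)·(2)] = 3/8
Sum: (-17)·(15/8) + 3·(-5/4) + (-1)·(3/8) = -36

-36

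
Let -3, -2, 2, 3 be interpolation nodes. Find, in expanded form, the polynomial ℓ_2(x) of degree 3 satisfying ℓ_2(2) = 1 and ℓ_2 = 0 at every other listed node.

ℓ_2(x) = -(1/20)x^3 - (1/10)x^2 + (9/20)x + 9/10

ℓ_2(x) = (x + 3)(x + 2)(x - 3) / [(5)·(4)·(-1)]
       = (x^3 + 2x^2 - 9x - 18) / (-20)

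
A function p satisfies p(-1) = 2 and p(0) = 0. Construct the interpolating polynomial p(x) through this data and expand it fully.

L_0(x) = x / [-1] = -x
L_1(x) = (x + 1) / [1] = x + 1
p(x) = 2·L_0 + 0·L_1
  2·L_0(x) = -2x
  0·L_1(x) = 0
Adding term by term: -2x

p(x) = -2x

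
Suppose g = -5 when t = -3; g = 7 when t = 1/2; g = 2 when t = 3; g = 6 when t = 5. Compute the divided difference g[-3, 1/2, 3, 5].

g[-3,1/2] = (7 - (-5)) / (1/2 - (-3)) = 24/7
g[1/2,3] = (2 - 7) / (3 - 1/2) = -2
g[3,5] = (6 - 2) / (5 - 3) = 2
g[-3,1/2,3] = (-2 - 24/7) / (3 - (-3)) = -19/21
g[1/2,3,5] = (2 - (-2)) / (5 - 1/2) = 8/9
g[-3,1/2,3,5] = (8/9 - (-19/21)) / (5 - (-3)) = 113/504

113/504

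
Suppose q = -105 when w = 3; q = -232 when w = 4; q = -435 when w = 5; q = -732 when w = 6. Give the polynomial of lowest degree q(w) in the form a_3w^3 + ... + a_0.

Newton's divided differences:
q[3,4] = (-232 - (-105)) / (4 - 3) = -127
q[4,5] = (-435 - (-232)) / (5 - 4) = -203
q[5,6] = (-732 - (-435)) / (6 - 5) = -297
q[3,4,5] = (-203 - (-127)) / (5 - 3) = -38
q[4,5,6] = (-297 - (-203)) / (6 - 4) = -47
q[3,4,5,6] = (-47 - (-38)) / (6 - 3) = -3
q(w) = -105 + (-127)·(w - 3) + (-38)·(w - 3)(w - 4) + (-3)·(w - 3)(w - 4)(w - 5)
Expanding: q(w) = -3w^3 - 2w^2 - 2w

q(w) = -3w^3 - 2w^2 - 2w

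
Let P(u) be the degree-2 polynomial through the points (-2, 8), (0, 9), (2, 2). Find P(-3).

9/2

L_0(-3) = (-3)·(-5)/[(-2)·(-4)] = 15/8
L_1(-3) = (-1)·(-5)/[(2)·(-2)] = -5/4
L_2(-3) = (-1)·(-3)/[(4)·(2)] = 3/8
Sum: 8·(15/8) + 9·(-5/4) + 2·(3/8) = 9/2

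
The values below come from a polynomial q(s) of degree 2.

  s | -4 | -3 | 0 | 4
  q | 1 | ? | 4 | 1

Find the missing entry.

The 3 known values determine q uniquely (degree ≤ 2).
L_0(-3) = (-3)·(-7)/[(-4)·(-8)] = 21/32
L_1(-3) = (1)·(-7)/[(4)·(-4)] = 7/16
L_2(-3) = (1)·(-3)/[(8)·(4)] = -3/32
Sum: 1·(21/32) + 4·(7/16) + 1·(-3/32) = 37/16

37/16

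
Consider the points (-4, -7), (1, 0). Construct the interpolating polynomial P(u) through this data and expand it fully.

P(u) = (7/5)u - 7/5

Build the Lagrange basis polynomials:
L_0(u) = (u - 1) / [-5] = -(1/5)u + 1/5
L_1(u) = (u + 4) / [5] = (1/5)u + 4/5
P(u) = (-7)·L_0 + 0·L_1
  (-7)·L_0(u) = (7/5)u - 7/5
  0·L_1(u) = 0
Adding term by term: (7/5)u - 7/5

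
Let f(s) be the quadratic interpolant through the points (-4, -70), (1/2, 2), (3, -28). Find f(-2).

-18

L_0(-2) = (-5/2)·(-5)/[(-9/2)·(-7)] = 25/63
L_1(-2) = (2)·(-5)/[(9/2)·(-5/2)] = 8/9
L_2(-2) = (2)·(-5/2)/[(7)·(5/2)] = -2/7
Sum: (-70)·(25/63) + 2·(8/9) + (-28)·(-2/7) = -18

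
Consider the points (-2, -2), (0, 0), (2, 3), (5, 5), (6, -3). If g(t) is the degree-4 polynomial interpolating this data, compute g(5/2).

Using Newton's divided-difference form:
g[-2,0] = (0 - (-2)) / (0 - (-2)) = 1
g[0,2] = (3 - 0) / (2 - 0) = 3/2
g[2,5] = (5 - 3) / (5 - 2) = 2/3
g[5,6] = (-3 - 5) / (6 - 5) = -8
g[-2,0,2] = (3/2 - 1) / (2 - (-2)) = 1/8
g[0,2,5] = (2/3 - 3/2) / (5 - 0) = -1/6
g[2,5,6] = (-8 - 2/3) / (6 - 2) = -13/6
g[-2,0,2,5] = (-1/6 - 1/8) / (5 - (-2)) = -1/24
g[0,2,5,6] = (-13/6 - (-1/6)) / (6 - 0) = -1/3
g[-2,0,2,5,6] = (-1/3 - (-1/24)) / (6 - (-2)) = -7/192
g(5/2) = -2 + 1·(9/2) + (1/8)·(9/2)·(5/2) + (-1/24)·(9/2)·(5/2)·(1/2) + (-7/192)·(9/2)·(5/2)·(1/2)·(-5/2) = 4285/1024

4285/1024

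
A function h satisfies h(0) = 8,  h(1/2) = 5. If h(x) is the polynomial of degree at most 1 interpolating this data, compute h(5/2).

-7

Evaluate each Lagrange basis at x = 5/2:
L_0(5/2) = (2)/[(-1/2)] = -4
L_1(5/2) = (5/2)/[(1/2)] = 5
Sum: 8·(-4) + 5·(5) = -7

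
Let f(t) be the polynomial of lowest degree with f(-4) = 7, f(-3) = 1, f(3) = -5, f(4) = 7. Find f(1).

Evaluate each Lagrange basis at t = 1:
L_0(1) = (4)·(-2)·(-3)/[(-1)·(-7)·(-8)] = -3/7
L_1(1) = (5)·(-2)·(-3)/[(1)·(-6)·(-7)] = 5/7
L_2(1) = (5)·(4)·(-3)/[(7)·(6)·(-1)] = 10/7
L_3(1) = (5)·(4)·(-2)/[(8)·(7)·(1)] = -5/7
Sum: 7·(-3/7) + 1·(5/7) + (-5)·(10/7) + 7·(-5/7) = -101/7

-101/7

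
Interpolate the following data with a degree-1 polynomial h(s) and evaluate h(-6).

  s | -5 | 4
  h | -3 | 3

-11/3

Evaluate each Lagrange basis at s = -6:
L_0(-6) = (-10)/[(-9)] = 10/9
L_1(-6) = (-1)/[(9)] = -1/9
Sum: (-3)·(10/9) + 3·(-1/9) = -11/3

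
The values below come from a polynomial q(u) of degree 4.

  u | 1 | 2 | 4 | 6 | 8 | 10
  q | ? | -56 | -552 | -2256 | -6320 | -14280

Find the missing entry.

-6

The 5 known values determine q uniquely (degree ≤ 4).
Evaluate each Lagrange basis at u = 1:
L_0(1) = (-3)·(-5)·(-7)·(-9)/[(-2)·(-4)·(-6)·(-8)] = 315/128
L_1(1) = (-1)·(-5)·(-7)·(-9)/[(2)·(-2)·(-4)·(-6)] = -105/32
L_2(1) = (-1)·(-3)·(-7)·(-9)/[(4)·(2)·(-2)·(-4)] = 189/64
L_3(1) = (-1)·(-3)·(-5)·(-9)/[(6)·(4)·(2)·(-2)] = -45/32
L_4(1) = (-1)·(-3)·(-5)·(-7)/[(8)·(6)·(4)·(2)] = 35/128
Sum: (-56)·(315/128) + (-552)·(-105/32) + (-2256)·(189/64) + (-6320)·(-45/32) + (-14280)·(35/128) = -6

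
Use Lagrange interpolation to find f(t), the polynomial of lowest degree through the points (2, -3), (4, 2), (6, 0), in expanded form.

f(t) = -(7/8)t^2 + (31/4)t - 15

L_0(t) = (t - 4)(t - 6) / [8] = (1/8)t^2 - (5/4)t + 3
L_1(t) = (t - 2)(t - 6) / [-4] = -(1/4)t^2 + 2t - 3
L_2(t) = (t - 2)(t - 4) / [8] = (1/8)t^2 - (3/4)t + 1
f(t) = (-3)·L_0 + 2·L_1 + 0·L_2
  (-3)·L_0(t) = -(3/8)t^2 + (15/4)t - 9
  2·L_1(t) = -(1/2)t^2 + 4t - 6
  0·L_2(t) = 0
Adding term by term: -(7/8)t^2 + (31/4)t - 15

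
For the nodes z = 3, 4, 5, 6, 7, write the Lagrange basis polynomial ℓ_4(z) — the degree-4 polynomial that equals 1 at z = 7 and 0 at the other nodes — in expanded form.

ℓ_4(z) = (1/24)z^4 - (3/4)z^3 + (119/24)z^2 - (57/4)z + 15

ℓ_4(z) = (z - 3)(z - 4)(z - 5)(z - 6) / [(4)·(3)·(2)·(1)]
       = (z^4 - 18z^3 + 119z^2 - 342z + 360) / (24)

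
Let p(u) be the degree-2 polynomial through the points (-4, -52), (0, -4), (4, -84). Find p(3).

L_0(3) = (3)·(-1)/[(-4)·(-8)] = -3/32
L_1(3) = (7)·(-1)/[(4)·(-4)] = 7/16
L_2(3) = (7)·(3)/[(8)·(4)] = 21/32
Sum: (-52)·(-3/32) + (-4)·(7/16) + (-84)·(21/32) = -52

-52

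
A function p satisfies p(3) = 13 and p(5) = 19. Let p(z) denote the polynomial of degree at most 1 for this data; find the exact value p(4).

16

Evaluate each Lagrange basis at z = 4:
L_0(4) = (-1)/[(-2)] = 1/2
L_1(4) = (1)/[(2)] = 1/2
Sum: 13·(1/2) + 19·(1/2) = 16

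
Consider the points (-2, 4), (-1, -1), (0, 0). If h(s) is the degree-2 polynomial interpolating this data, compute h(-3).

15

Evaluate each Lagrange basis at s = -3:
L_0(-3) = (-2)·(-3)/[(-1)·(-2)] = 3
L_1(-3) = (-1)·(-3)/[(1)·(-1)] = -3
L_2(-3) = (-1)·(-2)/[(2)·(1)] = 1
Sum: 4·(3) + (-1)·(-3) + 0 = 15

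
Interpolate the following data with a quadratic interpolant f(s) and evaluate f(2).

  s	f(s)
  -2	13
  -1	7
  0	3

1

Evaluate each Lagrange basis at s = 2:
L_0(2) = (3)·(2)/[(-1)·(-2)] = 3
L_1(2) = (4)·(2)/[(1)·(-1)] = -8
L_2(2) = (4)·(3)/[(2)·(1)] = 6
Sum: 13·(3) + 7·(-8) + 3·(6) = 1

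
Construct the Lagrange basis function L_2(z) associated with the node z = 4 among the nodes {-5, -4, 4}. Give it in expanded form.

L_2(z) = (z + 5)(z + 4) / [(9)·(8)]
       = (z^2 + 9z + 20) / (72)

L_2(z) = (1/72)z^2 + (1/8)z + 5/18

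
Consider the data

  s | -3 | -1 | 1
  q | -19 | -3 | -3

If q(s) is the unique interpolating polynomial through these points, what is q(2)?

-9

Using Newton's divided-difference form:
q[-3,-1] = (-3 - (-19)) / (-1 - (-3)) = 8
q[-1,1] = (-3 - (-3)) / (1 - (-1)) = 0
q[-3,-1,1] = (0 - 8) / (1 - (-3)) = -2
q(2) = -19 + 8·(5) + (-2)·(5)·(3) = -9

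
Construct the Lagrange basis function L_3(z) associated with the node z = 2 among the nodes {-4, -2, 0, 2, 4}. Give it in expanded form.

L_3(z) = -(1/96)z^4 - (1/48)z^3 + (1/6)z^2 + (1/3)z

L_3(z) = (z + 4)(z + 2)z(z - 4) / [(6)·(4)·(2)·(-2)]
       = (z^4 + 2z^3 - 16z^2 - 32z) / (-96)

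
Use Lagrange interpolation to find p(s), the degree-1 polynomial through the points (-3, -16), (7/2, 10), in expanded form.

Build the Lagrange basis polynomials:
L_0(s) = (s - 7/2) / [-13/2] = -(2/13)s + 7/13
L_1(s) = (s + 3) / [13/2] = (2/13)s + 6/13
p(s) = (-16)·L_0 + 10·L_1
  (-16)·L_0(s) = (32/13)s - 112/13
  10·L_1(s) = (20/13)s + 60/13
Adding term by term: 4s - 4

p(s) = 4s - 4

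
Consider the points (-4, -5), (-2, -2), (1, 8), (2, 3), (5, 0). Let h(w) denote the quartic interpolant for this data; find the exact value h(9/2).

Using Newton's divided-difference form:
h[-4,-2] = (-2 - (-5)) / (-2 - (-4)) = 3/2
h[-2,1] = (8 - (-2)) / (1 - (-2)) = 10/3
h[1,2] = (3 - 8) / (2 - 1) = -5
h[2,5] = (0 - 3) / (5 - 2) = -1
h[-4,-2,1] = (10/3 - 3/2) / (1 - (-4)) = 11/30
h[-2,1,2] = (-5 - 10/3) / (2 - (-2)) = -25/12
h[1,2,5] = (-1 - (-5)) / (5 - 1) = 1
h[-4,-2,1,2] = (-25/12 - 11/30) / (2 - (-4)) = -49/120
h[-2,1,2,5] = (1 - (-25/12)) / (5 - (-2)) = 37/84
h[-4,-2,1,2,5] = (37/84 - (-49/120)) / (5 - (-4)) = 713/7560
h(9/2) = -5 + (3/2)·(17/2) + (11/30)·(17/2)·(13/2) + (-49/120)·(17/2)·(13/2)·(7/2) + (713/7560)·(17/2)·(13/2)·(7/2)·(5/2) = -18521/3456

-18521/3456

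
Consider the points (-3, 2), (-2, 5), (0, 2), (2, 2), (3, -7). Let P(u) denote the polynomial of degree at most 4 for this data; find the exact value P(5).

-100

L_0(5) = (7)·(5)·(3)·(2)/[(-1)·(-3)·(-5)·(-6)] = 7/3
L_1(5) = (8)·(5)·(3)·(2)/[(1)·(-2)·(-4)·(-5)] = -6
L_2(5) = (8)·(7)·(3)·(2)/[(3)·(2)·(-2)·(-3)] = 28/3
L_3(5) = (8)·(7)·(5)·(2)/[(5)·(4)·(2)·(-1)] = -14
L_4(5) = (8)·(7)·(5)·(3)/[(6)·(5)·(3)·(1)] = 28/3
Sum: 2·(7/3) + 5·(-6) + 2·(28/3) + 2·(-14) + (-7)·(28/3) = -100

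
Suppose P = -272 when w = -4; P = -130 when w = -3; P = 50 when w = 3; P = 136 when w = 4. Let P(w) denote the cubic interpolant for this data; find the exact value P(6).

Evaluate each Lagrange basis at w = 6:
L_0(6) = (9)·(3)·(2)/[(-1)·(-7)·(-8)] = -27/28
L_1(6) = (10)·(3)·(2)/[(1)·(-6)·(-7)] = 10/7
L_2(6) = (10)·(9)·(2)/[(7)·(6)·(-1)] = -30/7
L_3(6) = (10)·(9)·(3)/[(8)·(7)·(1)] = 135/28
Sum: (-272)·(-27/28) + (-130)·(10/7) + 50·(-30/7) + 136·(135/28) = 518

518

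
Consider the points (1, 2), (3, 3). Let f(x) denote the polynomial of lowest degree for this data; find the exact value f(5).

4

Evaluate each Lagrange basis at x = 5:
L_0(5) = (2)/[(-2)] = -1
L_1(5) = (4)/[(2)] = 2
Sum: 2·(-1) + 3·(2) = 4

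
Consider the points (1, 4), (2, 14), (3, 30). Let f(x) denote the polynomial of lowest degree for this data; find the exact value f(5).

80

Using Newton's divided-difference form:
f[1,2] = (14 - 4) / (2 - 1) = 10
f[2,3] = (30 - 14) / (3 - 2) = 16
f[1,2,3] = (16 - 10) / (3 - 1) = 3
f(5) = 4 + 10·(4) + 3·(4)·(3) = 80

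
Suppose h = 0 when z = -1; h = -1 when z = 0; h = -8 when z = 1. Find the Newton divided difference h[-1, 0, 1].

-3

h[-1,0] = (-1 - 0) / (0 - (-1)) = -1
h[0,1] = (-8 - (-1)) / (1 - 0) = -7
h[-1,0,1] = (-7 - (-1)) / (1 - (-1)) = -3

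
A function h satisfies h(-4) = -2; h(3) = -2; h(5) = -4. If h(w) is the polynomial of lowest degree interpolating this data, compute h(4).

-26/9

Evaluate each Lagrange basis at w = 4:
L_0(4) = (1)·(-1)/[(-7)·(-9)] = -1/63
L_1(4) = (8)·(-1)/[(7)·(-2)] = 4/7
L_2(4) = (8)·(1)/[(9)·(2)] = 4/9
Sum: (-2)·(-1/63) + (-2)·(4/7) + (-4)·(4/9) = -26/9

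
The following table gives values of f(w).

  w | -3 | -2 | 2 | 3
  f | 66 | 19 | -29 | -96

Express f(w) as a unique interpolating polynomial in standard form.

f(w) = -3w^3 - 2w^2 + 3

Build the Lagrange basis polynomials:
L_0(w) = (w + 2)(w - 2)(w - 3) / [-30] = -(1/30)w^3 + (1/10)w^2 + (2/15)w - 2/5
L_1(w) = (w + 3)(w - 2)(w - 3) / [20] = (1/20)w^3 - (1/10)w^2 - (9/20)w + 9/10
L_2(w) = (w + 3)(w + 2)(w - 3) / [-20] = -(1/20)w^3 - (1/10)w^2 + (9/20)w + 9/10
L_3(w) = (w + 3)(w + 2)(w - 2) / [30] = (1/30)w^3 + (1/10)w^2 - (2/15)w - 2/5
f(w) = 66·L_0 + 19·L_1 + (-29)·L_2 + (-96)·L_3
  66·L_0(w) = -(11/5)w^3 + (33/5)w^2 + (44/5)w - 132/5
  19·L_1(w) = (19/20)w^3 - (19/10)w^2 - (171/20)w + 171/10
  (-29)·L_2(w) = (29/20)w^3 + (29/10)w^2 - (261/20)w - 261/10
  (-96)·L_3(w) = -(16/5)w^3 - (48/5)w^2 + (64/5)w + 192/5
Adding term by term: -3w^3 - 2w^2 + 3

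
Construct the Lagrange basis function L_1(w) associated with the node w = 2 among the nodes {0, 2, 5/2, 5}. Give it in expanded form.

L_1(w) = (1/3)w^3 - (5/2)w^2 + (25/6)w

L_1(w) = w(w - 5/2)(w - 5) / [(2)·(-1/2)·(-3)]
       = (w^3 - (15/2)w^2 + (25/2)w) / (3)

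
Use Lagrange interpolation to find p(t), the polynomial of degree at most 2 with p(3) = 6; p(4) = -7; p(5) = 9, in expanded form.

Build the Lagrange basis polynomials:
L_0(t) = (t - 4)(t - 5) / [2] = (1/2)t^2 - (9/2)t + 10
L_1(t) = (t - 3)(t - 5) / [-1] = -t^2 + 8t - 15
L_2(t) = (t - 3)(t - 4) / [2] = (1/2)t^2 - (7/2)t + 6
p(t) = 6·L_0 + (-7)·L_1 + 9·L_2
  6·L_0(t) = 3t^2 - 27t + 60
  (-7)·L_1(t) = 7t^2 - 56t + 105
  9·L_2(t) = (9/2)t^2 - (63/2)t + 54
Adding term by term: (29/2)t^2 - (229/2)t + 219

p(t) = (29/2)t^2 - (229/2)t + 219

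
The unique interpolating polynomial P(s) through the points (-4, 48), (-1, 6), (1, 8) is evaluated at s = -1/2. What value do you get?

L_0(-1/2) = (1/2)·(-3/2)/[(-3)·(-5)] = -1/20
L_1(-1/2) = (7/2)·(-3/2)/[(3)·(-2)] = 7/8
L_2(-1/2) = (7/2)·(1/2)/[(5)·(2)] = 7/40
Sum: 48·(-1/20) + 6·(7/8) + 8·(7/40) = 17/4

17/4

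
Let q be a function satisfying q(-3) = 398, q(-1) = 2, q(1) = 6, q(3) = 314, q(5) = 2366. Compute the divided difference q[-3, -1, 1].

q[-3,-1] = (2 - 398) / (-1 - (-3)) = -198
q[-1,1] = (6 - 2) / (1 - (-1)) = 2
q[-3,-1,1] = (2 - (-198)) / (1 - (-3)) = 50

50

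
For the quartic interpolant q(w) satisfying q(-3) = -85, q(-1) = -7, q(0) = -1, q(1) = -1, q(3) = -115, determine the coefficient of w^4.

The leading coefficient equals the top divided difference q[-3,-1,0,1,3].
q[-3,-1] = (-7 - (-85)) / (-1 - (-3)) = 39
q[-1,0] = (-1 - (-7)) / (0 - (-1)) = 6
q[0,1] = (-1 - (-1)) / (1 - 0) = 0
q[1,3] = (-115 - (-1)) / (3 - 1) = -57
q[-3,-1,0] = (6 - 39) / (0 - (-3)) = -11
q[-1,0,1] = (0 - 6) / (1 - (-1)) = -3
q[0,1,3] = (-57 - 0) / (3 - 0) = -19
q[-3,-1,0,1] = (-3 - (-11)) / (1 - (-3)) = 2
q[-1,0,1,3] = (-19 - (-3)) / (3 - (-1)) = -4
q[-3,-1,0,1,3] = (-4 - 2) / (3 - (-3)) = -1

-1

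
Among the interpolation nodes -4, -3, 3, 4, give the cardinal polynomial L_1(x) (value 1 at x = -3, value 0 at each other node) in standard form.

L_1(x) = (x + 4)(x - 3)(x - 4) / [(1)·(-6)·(-7)]
       = (x^3 - 3x^2 - 16x + 48) / (42)

L_1(x) = (1/42)x^3 - (1/14)x^2 - (8/21)x + 8/7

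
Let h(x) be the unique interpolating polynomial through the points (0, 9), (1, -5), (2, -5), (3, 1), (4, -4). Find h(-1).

L_0(-1) = (-2)·(-3)·(-4)·(-5)/[(-1)·(-2)·(-3)·(-4)] = 5
L_1(-1) = (-1)·(-3)·(-4)·(-5)/[(1)·(-1)·(-2)·(-3)] = -10
L_2(-1) = (-1)·(-2)·(-4)·(-5)/[(2)·(1)·(-1)·(-2)] = 10
L_3(-1) = (-1)·(-2)·(-3)·(-5)/[(3)·(2)·(1)·(-1)] = -5
L_4(-1) = (-1)·(-2)·(-3)·(-4)/[(4)·(3)·(2)·(1)] = 1
Sum: 9·(5) + (-5)·(-10) + (-5)·(10) + 1·(-5) + (-4)·(1) = 36

36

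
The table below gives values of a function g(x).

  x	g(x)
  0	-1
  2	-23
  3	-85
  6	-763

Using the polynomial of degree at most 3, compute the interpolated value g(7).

Evaluate each Lagrange basis at x = 7:
L_0(7) = (5)·(4)·(1)/[(-2)·(-3)·(-6)] = -5/9
L_1(7) = (7)·(4)·(1)/[(2)·(-1)·(-4)] = 7/2
L_2(7) = (7)·(5)·(1)/[(3)·(1)·(-3)] = -35/9
L_3(7) = (7)·(5)·(4)/[(6)·(4)·(3)] = 35/18
Sum: (-1)·(-5/9) + (-23)·(7/2) + (-85)·(-35/9) + (-763)·(35/18) = -1233

-1233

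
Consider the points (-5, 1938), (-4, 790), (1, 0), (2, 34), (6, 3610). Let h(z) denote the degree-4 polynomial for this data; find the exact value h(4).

Using Newton's divided-difference form:
h[-5,-4] = (790 - 1938) / (-4 - (-5)) = -1148
h[-4,1] = (0 - 790) / (1 - (-4)) = -158
h[1,2] = (34 - 0) / (2 - 1) = 34
h[2,6] = (3610 - 34) / (6 - 2) = 894
h[-5,-4,1] = (-158 - (-1148)) / (1 - (-5)) = 165
h[-4,1,2] = (34 - (-158)) / (2 - (-4)) = 32
h[1,2,6] = (894 - 34) / (6 - 1) = 172
h[-5,-4,1,2] = (32 - 165) / (2 - (-5)) = -19
h[-4,1,2,6] = (172 - 32) / (6 - (-4)) = 14
h[-5,-4,1,2,6] = (14 - (-19)) / (6 - (-5)) = 3
h(4) = 1938 + (-1148)·(9) + 165·(9)·(8) + (-19)·(9)·(8)·(3) + 3·(9)·(8)·(3)·(2) = 678

678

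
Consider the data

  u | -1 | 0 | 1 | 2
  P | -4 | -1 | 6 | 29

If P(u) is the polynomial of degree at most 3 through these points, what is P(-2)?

-15

L_0(-2) = (-2)·(-3)·(-4)/[(-1)·(-2)·(-3)] = 4
L_1(-2) = (-1)·(-3)·(-4)/[(1)·(-1)·(-2)] = -6
L_2(-2) = (-1)·(-2)·(-4)/[(2)·(1)·(-1)] = 4
L_3(-2) = (-1)·(-2)·(-3)/[(3)·(2)·(1)] = -1
Sum: (-4)·(4) + (-1)·(-6) + 6·(4) + 29·(-1) = -15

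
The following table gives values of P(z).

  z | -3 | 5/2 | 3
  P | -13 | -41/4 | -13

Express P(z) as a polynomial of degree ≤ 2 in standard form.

L_0(z) = (z - 5/2)(z - 3) / [33] = (1/33)z^2 - (1/6)z + 5/22
L_1(z) = (z + 3)(z - 3) / [-11/4] = -(4/11)z^2 + 36/11
L_2(z) = (z + 3)(z - 5/2) / [3] = (1/3)z^2 + (1/6)z - 5/2
P(z) = (-13)·L_0 + (-41/4)·L_1 + (-13)·L_2
  (-13)·L_0(z) = -(13/33)z^2 + (13/6)z - 65/22
  (-41/4)·L_1(z) = (41/11)z^2 - 369/11
  (-13)·L_2(z) = -(13/3)z^2 - (13/6)z + 65/2
Adding term by term: -z^2 - 4

P(z) = -z^2 - 4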